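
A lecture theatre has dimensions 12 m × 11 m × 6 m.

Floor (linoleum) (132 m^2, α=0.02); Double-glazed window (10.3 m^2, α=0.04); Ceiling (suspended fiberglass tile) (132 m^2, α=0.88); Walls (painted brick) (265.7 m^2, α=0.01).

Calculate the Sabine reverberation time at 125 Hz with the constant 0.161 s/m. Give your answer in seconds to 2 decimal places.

Summing Sᵢαᵢ: 2.640 + 0.412 + 116.160 + 2.657 → A = 121.869 sabins.
V = 12·11·6 = 792 m³.
T = 0.161 V/A = 0.161·792/121.869 = 1.05 s.

1.05 seconds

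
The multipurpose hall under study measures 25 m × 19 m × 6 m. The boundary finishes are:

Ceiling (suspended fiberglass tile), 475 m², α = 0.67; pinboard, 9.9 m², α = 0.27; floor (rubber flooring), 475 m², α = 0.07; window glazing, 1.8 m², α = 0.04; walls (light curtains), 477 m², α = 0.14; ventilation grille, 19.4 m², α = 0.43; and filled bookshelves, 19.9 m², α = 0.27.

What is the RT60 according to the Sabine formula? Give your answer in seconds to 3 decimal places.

Summing Sᵢαᵢ: 318.250 + 2.673 + 33.250 + 0.072 + 66.780 + 8.342 + 5.373 → A = 434.740 sabins.
Volume V = 25 × 19 × 6 = 2850 m³.
RT60 = 0.161 · V / A = 0.161 × 2850 / 434.740 = 1.055 s.

1.055 s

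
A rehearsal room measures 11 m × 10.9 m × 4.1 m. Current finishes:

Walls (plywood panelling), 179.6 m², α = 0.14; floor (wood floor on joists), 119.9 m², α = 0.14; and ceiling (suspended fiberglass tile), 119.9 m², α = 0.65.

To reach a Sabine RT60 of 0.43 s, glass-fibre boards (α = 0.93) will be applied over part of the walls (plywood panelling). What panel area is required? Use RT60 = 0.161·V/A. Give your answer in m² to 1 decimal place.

Total absorption A₁ = 179.6×0.14 + 119.9×0.14 + 119.9×0.65
  = 25.144 + 16.786 + 77.935 = 119.865 m² sabins.
Required A₂ = 0.161·491.59/0.43 = 184.060 sabins.
Absorption to add: 184.060 − 119.865 = 64.195 sabins.
Each m² of panel replacing the walls (plywood panelling) adds (0.93 − 0.14) = 0.79 sabins.
Area = ΔA/Δα = 64.195/0.79 = 81.3 m².

81.3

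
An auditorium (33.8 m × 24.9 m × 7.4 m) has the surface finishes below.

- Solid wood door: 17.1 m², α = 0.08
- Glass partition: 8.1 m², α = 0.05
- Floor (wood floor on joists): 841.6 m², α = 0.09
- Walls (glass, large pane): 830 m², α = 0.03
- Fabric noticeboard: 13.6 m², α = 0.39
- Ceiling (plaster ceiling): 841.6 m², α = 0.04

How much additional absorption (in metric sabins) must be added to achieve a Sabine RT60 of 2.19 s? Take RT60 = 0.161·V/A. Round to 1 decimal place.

Total absorption A₁ = 17.1×0.08 + 8.1×0.05 + 841.6×0.09 + 830×0.03 + 13.6×0.39 + 841.6×0.04
  = 1.368 + 0.405 + 75.744 + 24.900 + 5.304 + 33.664 = 141.385 m² sabins.
For T = 2.19 s, need A₂ = 0.161·V/T = 0.161·6227.988/2.19 = 457.857 sabins.
Additional absorption ΔA = 457.857 − 141.385 = 316.5 sabins.

316.5 sabins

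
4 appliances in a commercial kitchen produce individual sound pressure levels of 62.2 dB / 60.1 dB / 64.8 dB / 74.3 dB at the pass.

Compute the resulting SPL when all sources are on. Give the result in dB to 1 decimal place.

75.1 dB

Σ 10^(Lᵢ/10) = 3.262e+07.
L_total = 10·log₁₀(3.262e+07) = 75.1 dB.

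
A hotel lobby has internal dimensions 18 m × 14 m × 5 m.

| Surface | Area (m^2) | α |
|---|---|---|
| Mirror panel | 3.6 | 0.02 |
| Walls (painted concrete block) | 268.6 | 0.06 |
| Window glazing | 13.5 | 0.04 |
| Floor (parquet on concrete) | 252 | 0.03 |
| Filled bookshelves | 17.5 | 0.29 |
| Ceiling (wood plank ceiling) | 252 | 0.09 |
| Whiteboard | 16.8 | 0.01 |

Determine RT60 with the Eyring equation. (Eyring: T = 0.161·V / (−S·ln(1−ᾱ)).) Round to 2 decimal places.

S = Σ Sᵢ = 824.0 m^2.
Σ(Sᵢαᵢ) = 3.6·0.02 + 268.6·0.06 + 13.5·0.04 + 252·0.03 + 17.5·0.29 + 252·0.09 + 16.8·0.01 = 52.211.
Mean coefficient ᾱ = A/S = 0.0634.
−S·ln(1−ᾱ) = −824.0 × ln(1 − 0.0634) = 53.971.
V = 18 × 14 × 5 = 1260 m³.
RT60 = 0.161 × 1260 / 53.971 = 3.76 s.

3.76 s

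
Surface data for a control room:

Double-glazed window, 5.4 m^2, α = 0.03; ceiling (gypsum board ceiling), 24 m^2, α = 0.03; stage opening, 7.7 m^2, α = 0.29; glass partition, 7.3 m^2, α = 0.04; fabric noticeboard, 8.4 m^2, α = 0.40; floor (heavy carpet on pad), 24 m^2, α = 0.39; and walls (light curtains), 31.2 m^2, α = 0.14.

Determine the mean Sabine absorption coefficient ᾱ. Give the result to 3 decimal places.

0.190

Total surface area S = 108.0 m^2.
Σ(Sᵢαᵢ) = 5.4×0.03 + 24×0.03 + 7.7×0.29 + 7.3×0.04 + 8.4×0.40 + 24×0.39 + 31.2×0.14 = 20.495.
ᾱ = 20.495 / 108.0 = 0.190.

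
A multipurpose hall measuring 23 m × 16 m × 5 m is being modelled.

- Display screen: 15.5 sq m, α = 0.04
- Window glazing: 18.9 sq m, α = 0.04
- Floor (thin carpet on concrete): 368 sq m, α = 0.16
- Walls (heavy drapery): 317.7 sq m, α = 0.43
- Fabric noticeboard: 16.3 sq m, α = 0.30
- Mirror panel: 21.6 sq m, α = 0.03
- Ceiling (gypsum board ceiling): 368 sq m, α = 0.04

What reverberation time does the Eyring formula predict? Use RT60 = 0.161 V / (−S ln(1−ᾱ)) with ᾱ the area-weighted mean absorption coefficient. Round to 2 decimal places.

Total surface area S = 15.5 + 18.9 + 368 + 317.7 + 16.3 + 21.6 + 368 = 1126.0 sq m.
Absorption A = 15.5·0.04 + 18.9·0.04 + 368·0.16 + 317.7·0.43 + 16.3·0.30 + 21.6·0.03 + 368·0.04 = 217.125 sabins.
Mean coefficient ᾱ = A/S = 0.1928.
Eyring denominator: −S ln(1−ᾱ) = 241.171.
V = 23 × 16 × 5 = 1840 m³.
RT60 = 0.161 × 1840 / 241.171 = 1.23 s.

1.23 sec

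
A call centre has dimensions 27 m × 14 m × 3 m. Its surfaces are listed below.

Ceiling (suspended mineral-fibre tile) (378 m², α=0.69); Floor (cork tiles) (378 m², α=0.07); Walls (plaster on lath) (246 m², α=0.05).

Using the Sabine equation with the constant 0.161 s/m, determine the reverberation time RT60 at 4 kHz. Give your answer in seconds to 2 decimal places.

A = Σ Sᵢαᵢ = 378·0.69 + 378·0.07 + 246·0.05 = 299.580 sabins.
Volume V = 27 × 14 × 3 = 1134 m³.
T = 0.161 V/A = 0.161·1134/299.580 = 0.61 s.

0.61 sec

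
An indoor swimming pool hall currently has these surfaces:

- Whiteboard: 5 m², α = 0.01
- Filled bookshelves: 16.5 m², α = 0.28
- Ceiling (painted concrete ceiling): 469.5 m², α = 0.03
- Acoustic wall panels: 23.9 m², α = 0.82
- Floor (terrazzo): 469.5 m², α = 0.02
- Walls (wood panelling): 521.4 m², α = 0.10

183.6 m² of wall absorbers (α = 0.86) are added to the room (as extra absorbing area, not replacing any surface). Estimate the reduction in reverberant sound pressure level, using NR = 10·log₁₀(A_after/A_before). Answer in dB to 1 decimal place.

4.1 dB

Equivalent absorption area: A_before = 5*0.01 + 16.5*0.28 + 469.5*0.03 + 23.9*0.82 + 469.5*0.02 + 521.4*0.10 = 99.883 m².
Treatment contributes 183.6·0.86 = 157.896 sabins.
New total A_after = 257.779 sabins.
Reduction = 10 log₁₀(A_after/A_before) = 10 log₁₀(2.5808) = 4.1 dB.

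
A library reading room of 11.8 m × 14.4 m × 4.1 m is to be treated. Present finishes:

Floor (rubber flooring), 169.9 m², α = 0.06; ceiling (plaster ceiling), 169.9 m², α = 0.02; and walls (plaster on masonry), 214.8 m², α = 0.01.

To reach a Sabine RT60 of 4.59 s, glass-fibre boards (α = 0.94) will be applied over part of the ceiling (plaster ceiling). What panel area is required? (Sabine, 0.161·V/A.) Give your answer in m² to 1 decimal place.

9.5

Summing Sᵢαᵢ: 10.194 + 3.398 + 2.148 → A₁ = 15.740 sabins.
Required A₂ = 0.161·696.672/4.59 = 24.437 sabins.
ΔA needed = 24.437 − 15.740 = 8.697 sabins.
Net gain per m²: Δα = 0.94 − 0.02 = 0.92.
Panel area = 8.697 / 0.92 = 9.5 m².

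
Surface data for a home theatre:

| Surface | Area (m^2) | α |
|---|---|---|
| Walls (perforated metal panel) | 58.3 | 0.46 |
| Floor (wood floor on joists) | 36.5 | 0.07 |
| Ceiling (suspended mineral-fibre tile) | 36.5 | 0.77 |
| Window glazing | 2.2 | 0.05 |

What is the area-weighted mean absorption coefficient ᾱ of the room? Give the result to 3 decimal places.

Total surface area S = 133.5 m^2.
Σ(Sᵢαᵢ) = 58.3*0.46 + 36.5*0.07 + 36.5*0.77 + 2.2*0.05 = 57.588.
ᾱ = 57.588 / 133.5 = 0.431.

0.431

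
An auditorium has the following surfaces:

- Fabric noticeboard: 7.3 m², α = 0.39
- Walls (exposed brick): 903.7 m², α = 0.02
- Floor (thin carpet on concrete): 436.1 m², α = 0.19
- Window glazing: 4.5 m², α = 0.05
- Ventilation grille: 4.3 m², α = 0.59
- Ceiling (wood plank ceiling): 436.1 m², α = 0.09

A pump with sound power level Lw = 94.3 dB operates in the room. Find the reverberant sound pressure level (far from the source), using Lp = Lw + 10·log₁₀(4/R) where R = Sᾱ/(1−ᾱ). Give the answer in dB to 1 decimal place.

A = 145.791 sabins; S = 1792.0 m².
ᾱ = 145.791/1792.0 = 0.0814; R = Sᾱ/(1−ᾱ) = 145.791/(1−0.0814) = 158.710 m².
Lp = Lw + 10 log₁₀(4/R) = 94.3 -15.99 = 78.3 dB.

78.3 dB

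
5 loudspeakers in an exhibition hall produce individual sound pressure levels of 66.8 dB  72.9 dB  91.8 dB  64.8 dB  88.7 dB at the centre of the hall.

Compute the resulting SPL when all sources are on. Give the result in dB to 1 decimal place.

Converting to relative power and adding: 10^(66.8/10) + 10^(72.9/10) + 10^(91.8/10) + 10^(64.8/10) + 10^(88.7/10) = 2.282e+09.
Combined level = 10 log₁₀(2.282e+09) = 93.6 dB.

93.6 dB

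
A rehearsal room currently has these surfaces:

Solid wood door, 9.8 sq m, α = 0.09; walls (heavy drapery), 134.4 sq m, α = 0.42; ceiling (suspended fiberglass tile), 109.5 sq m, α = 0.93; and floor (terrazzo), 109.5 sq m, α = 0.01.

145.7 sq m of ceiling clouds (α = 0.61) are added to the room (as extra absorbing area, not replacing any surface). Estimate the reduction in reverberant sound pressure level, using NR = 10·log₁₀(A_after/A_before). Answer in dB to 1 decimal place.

Summing Sᵢαᵢ: 0.882 + 56.448 + 101.835 + 1.095 → A_before = 160.260 sabins.
Added absorption = 145.7 × 0.61 = 88.877 sabins.
New total A_after = 249.137 sabins.
NR = 10·log₁₀(249.137/160.260) = 1.9 dB.

1.9 dB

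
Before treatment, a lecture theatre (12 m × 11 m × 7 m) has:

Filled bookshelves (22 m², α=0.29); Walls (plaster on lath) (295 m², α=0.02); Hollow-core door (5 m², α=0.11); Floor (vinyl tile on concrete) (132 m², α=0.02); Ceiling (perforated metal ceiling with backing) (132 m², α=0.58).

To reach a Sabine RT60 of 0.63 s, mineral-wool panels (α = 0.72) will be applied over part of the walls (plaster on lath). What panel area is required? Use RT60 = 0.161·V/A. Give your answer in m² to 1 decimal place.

205.9

A₁ = Σ Sᵢαᵢ = 22*0.29 + 295*0.02 + 5*0.11 + 132*0.02 + 132*0.58 = 92.030 sabins.
Required A₂ = 0.161·924/0.63 = 236.133 sabins.
ΔA needed = 236.133 − 92.030 = 144.103 sabins.
Net gain per m²: Δα = 0.72 − 0.02 = 0.70.
Panel area = 144.103 / 0.70 = 205.9 m².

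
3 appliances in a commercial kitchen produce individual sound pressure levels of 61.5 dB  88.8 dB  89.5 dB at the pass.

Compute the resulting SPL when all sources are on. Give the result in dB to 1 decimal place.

92.2 dB

Sum in the linear (power) domain: Σ 10^(Lᵢ/10) = 10^(61.5/10) + 10^(88.8/10) + 10^(89.5/10) = 1.651e+09.
Back to dB: 10·log₁₀ Σ = 92.2 dB.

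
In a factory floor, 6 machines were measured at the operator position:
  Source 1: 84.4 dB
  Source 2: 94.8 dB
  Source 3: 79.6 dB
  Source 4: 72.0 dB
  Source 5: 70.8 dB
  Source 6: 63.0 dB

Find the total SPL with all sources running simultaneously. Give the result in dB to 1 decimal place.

Converting to relative power and adding: 10^(84.4/10) + 10^(94.8/10) + 10^(79.6/10) + 10^(72.0/10) + 10^(70.8/10) + 10^(63.0/10) = 3.416e+09.
L_total = 10·log₁₀(3.416e+09) = 95.3 dB.

95.3 dB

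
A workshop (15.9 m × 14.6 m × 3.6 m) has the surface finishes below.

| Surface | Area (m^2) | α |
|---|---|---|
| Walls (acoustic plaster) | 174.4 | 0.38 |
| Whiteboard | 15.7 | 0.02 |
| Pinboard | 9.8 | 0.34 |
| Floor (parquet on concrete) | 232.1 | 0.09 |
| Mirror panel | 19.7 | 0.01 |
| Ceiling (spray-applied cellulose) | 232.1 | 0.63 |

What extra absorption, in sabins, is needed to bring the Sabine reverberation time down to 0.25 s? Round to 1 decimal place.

Equivalent absorption area: A₁ = 174.4*0.38 + 15.7*0.02 + 9.8*0.34 + 232.1*0.09 + 19.7*0.01 + 232.1*0.63 = 237.227 m^2.
V = 835.704 m³. Required absorption A₂ = 0.161 × 835.704 / 0.25 = 538.193 sabins.
Additional absorption ΔA = 538.193 − 237.227 = 301.0 sabins.

301.0 sabins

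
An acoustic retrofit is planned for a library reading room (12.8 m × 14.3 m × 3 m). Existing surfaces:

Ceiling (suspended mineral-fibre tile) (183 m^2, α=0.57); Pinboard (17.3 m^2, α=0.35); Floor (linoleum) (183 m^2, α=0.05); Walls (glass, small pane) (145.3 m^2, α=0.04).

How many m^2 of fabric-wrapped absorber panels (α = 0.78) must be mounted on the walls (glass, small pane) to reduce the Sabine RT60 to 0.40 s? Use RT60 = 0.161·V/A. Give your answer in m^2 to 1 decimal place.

129.3

Summing Sᵢαᵢ: 104.310 + 6.055 + 9.150 + 5.812 → A₁ = 125.327 sabins.
Required A₂ = 0.161·549.12/0.40 = 221.021 sabins.
ΔA needed = 221.021 − 125.327 = 95.694 sabins.
Each m^2 of panel replacing the walls (glass, small pane) adds (0.78 − 0.04) = 0.74 sabins.
Area = ΔA/Δα = 95.694/0.74 = 129.3 m^2.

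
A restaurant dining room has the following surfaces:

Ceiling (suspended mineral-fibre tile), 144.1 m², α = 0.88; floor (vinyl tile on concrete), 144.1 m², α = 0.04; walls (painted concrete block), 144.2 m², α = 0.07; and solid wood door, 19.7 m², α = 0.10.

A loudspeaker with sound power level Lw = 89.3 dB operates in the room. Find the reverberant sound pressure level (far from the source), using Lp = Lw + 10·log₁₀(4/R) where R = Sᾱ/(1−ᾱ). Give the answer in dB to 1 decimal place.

Σ(Sᵢαᵢ) = 144.1×0.88 + 144.1×0.04 + 144.2×0.07 + 19.7×0.10 = 144.636; total area S = 452.1 m².
ᾱ = 0.3199, so room constant R = A/(1−ᾱ) = 212.669 m².
Lp = 89.3 + 10·log₁₀(4/212.669) = 89.3 + (-17.26) = 72.0 dB.

72.0 dB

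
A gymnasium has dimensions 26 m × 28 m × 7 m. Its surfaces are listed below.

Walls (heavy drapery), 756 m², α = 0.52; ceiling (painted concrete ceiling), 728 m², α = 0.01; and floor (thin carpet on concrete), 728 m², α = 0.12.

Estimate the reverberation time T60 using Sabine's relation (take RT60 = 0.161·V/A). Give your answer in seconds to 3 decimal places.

Summing Sᵢαᵢ: 393.120 + 7.280 + 87.360 → A = 487.760 sabins.
Volume V = 26 × 28 × 7 = 5096 m³.
T = 0.161 V/A = 0.161·5096/487.760 = 1.682 s.

1.682 seconds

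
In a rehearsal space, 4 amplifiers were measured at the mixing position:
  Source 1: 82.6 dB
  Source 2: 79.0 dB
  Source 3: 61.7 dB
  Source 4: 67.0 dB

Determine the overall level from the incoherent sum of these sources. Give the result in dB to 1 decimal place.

84.3 dB

Σ 10^(Lᵢ/10) = 2.679e+08.
Combined level = 10 log₁₀(2.679e+08) = 84.3 dB.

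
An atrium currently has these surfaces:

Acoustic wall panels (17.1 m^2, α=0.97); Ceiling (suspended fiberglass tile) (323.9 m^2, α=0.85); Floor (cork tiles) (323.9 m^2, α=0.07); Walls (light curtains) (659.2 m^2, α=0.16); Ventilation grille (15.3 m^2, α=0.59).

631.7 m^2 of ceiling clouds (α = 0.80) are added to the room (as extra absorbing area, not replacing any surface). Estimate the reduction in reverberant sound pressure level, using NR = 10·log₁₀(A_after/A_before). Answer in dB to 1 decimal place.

3.4 dB

Total absorption A_before = 17.1·0.97 + 323.9·0.85 + 323.9·0.07 + 659.2·0.16 + 15.3·0.59
  = 16.587 + 275.315 + 22.673 + 105.472 + 9.027 = 429.074 m^2 sabins.
Treatment contributes 631.7·0.80 = 505.360 sabins.
A_after = 429.074 + 505.360 = 934.434 sabins.
NR = 10·log₁₀(934.434/429.074) = 3.4 dB.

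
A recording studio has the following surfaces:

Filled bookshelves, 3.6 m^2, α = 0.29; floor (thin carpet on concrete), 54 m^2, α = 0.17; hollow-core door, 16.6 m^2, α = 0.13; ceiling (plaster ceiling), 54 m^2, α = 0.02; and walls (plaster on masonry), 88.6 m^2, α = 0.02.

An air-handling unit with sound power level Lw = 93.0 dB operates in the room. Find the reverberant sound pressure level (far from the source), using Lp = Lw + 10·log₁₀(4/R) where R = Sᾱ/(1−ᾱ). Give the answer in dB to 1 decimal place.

A = 15.234 sabins; S = 216.8 m^2.
ᾱ = 15.234/216.8 = 0.0703; R = Sᾱ/(1−ᾱ) = 15.234/(1−0.0703) = 16.386 m^2.
Lp = Lw + 10 log₁₀(4/R) = 93.0 -6.12 = 86.9 dB.

86.9 dB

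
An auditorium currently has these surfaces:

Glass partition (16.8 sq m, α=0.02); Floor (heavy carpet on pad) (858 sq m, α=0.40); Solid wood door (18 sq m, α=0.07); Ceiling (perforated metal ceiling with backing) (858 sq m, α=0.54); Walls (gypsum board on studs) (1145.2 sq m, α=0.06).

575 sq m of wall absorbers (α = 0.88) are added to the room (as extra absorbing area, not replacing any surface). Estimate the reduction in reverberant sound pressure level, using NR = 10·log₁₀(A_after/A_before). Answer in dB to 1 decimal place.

2.0 dB

Summing Sᵢαᵢ: 0.336 + 343.200 + 1.260 + 463.320 + 68.712 → A_before = 876.828 sabins.
Treatment contributes 575·0.88 = 506.000 sabins.
New total A_after = 1382.828 sabins.
Reduction = 10 log₁₀(A_after/A_before) = 10 log₁₀(1.5771) = 2.0 dB.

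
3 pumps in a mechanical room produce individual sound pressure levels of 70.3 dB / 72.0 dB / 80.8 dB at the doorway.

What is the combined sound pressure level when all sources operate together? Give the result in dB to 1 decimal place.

81.7 dB

Σ 10^(Lᵢ/10) = 1.468e+08.
L_total = 10·log₁₀(1.468e+08) = 81.7 dB.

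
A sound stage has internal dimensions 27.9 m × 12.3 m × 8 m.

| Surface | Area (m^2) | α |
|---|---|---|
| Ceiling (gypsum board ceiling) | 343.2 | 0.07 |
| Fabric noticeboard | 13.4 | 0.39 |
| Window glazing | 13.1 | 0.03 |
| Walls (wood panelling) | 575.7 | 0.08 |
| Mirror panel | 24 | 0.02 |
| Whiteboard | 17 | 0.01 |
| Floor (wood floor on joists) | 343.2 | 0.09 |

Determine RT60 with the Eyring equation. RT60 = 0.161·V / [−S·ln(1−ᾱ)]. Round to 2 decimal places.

3.95 s

Total surface area S = 343.2 + 13.4 + 13.1 + 575.7 + 24 + 17 + 343.2 = 1329.6 m^2.
Absorption A = 343.2×0.07 + 13.4×0.39 + 13.1×0.03 + 575.7×0.08 + 24×0.02 + 17×0.01 + 343.2×0.09 = 107.237 sabins.
ᾱ = 107.237 / 1329.6 = 0.0807.
Eyring denominator: −S ln(1−ᾱ) = 111.876.
V = 27.9 × 12.3 × 8 = 2745.36 m³.
T = 0.161·V/[−S·ln(1−ᾱ)] = 0.161·2745.36/111.876 = 3.95 s.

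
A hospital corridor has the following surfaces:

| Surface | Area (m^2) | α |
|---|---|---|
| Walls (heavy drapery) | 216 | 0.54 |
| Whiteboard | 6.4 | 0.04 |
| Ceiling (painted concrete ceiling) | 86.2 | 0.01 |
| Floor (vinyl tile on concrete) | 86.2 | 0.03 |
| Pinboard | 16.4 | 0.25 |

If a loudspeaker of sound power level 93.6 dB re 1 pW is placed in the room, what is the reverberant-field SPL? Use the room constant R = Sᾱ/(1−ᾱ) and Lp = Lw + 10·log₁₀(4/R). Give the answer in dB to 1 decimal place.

A = 124.444 sabins; S = 411.2 m^2.
ᾱ = 0.3026, so room constant R = A/(1−ᾱ) = 178.440 m^2.
Lp = 93.6 + 10·log₁₀(4/178.440) = 93.6 + (-16.49) = 77.1 dB.

77.1 dB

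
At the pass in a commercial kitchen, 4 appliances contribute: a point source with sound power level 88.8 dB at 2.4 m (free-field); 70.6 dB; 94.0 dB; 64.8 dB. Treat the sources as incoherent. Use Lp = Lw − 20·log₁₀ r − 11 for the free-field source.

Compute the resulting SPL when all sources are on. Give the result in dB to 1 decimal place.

Source at 2.4 m: Lp = 88.8 − 20·log₁₀(2.4) − 11 = 70.2 dB.
Sum in the linear (power) domain: Σ 10^(Lᵢ/10) = 10^(70.2/10) + 10^(70.6/10) + 10^(94.0/10) + 10^(64.8/10) = 2.537e+09.
Back to dB: 10·log₁₀ Σ = 94.0 dB.

94.0 dB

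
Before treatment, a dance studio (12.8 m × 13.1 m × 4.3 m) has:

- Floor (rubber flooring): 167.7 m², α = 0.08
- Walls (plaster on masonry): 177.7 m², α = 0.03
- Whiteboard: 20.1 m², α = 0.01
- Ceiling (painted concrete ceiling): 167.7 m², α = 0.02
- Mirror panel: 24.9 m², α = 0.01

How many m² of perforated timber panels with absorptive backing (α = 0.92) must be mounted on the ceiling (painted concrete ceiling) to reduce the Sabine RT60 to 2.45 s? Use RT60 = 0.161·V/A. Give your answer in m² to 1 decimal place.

Summing Sᵢαᵢ: 13.416 + 5.331 + 0.201 + 3.354 + 0.249 → A₁ = 22.551 sabins.
Required A₂ = 0.161·721.024/2.45 = 47.382 sabins.
ΔA needed = 47.382 − 22.551 = 24.831 sabins.
Net gain per m²: Δα = 0.92 − 0.02 = 0.90.
Panel area = 24.831 / 0.90 = 27.6 m².

27.6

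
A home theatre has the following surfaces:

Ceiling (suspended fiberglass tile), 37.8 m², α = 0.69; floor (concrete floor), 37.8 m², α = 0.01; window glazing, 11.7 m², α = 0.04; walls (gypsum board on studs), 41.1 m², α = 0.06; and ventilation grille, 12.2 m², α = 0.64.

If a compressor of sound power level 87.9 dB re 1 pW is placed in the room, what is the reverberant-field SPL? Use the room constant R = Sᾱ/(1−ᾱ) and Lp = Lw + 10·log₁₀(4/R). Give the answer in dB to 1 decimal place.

Σ(Sᵢαᵢ) = 37.8·0.69 + 37.8·0.01 + 11.7·0.04 + 41.1·0.06 + 12.2·0.64 = 37.202; total area S = 140.6 m².
ᾱ = 37.202/140.6 = 0.2646; R = Sᾱ/(1−ᾱ) = 37.202/(1−0.2646) = 50.587 m².
Lp = 87.9 + 10·log₁₀(4/50.587) = 87.9 + (-11.02) = 76.9 dB.

76.9 dB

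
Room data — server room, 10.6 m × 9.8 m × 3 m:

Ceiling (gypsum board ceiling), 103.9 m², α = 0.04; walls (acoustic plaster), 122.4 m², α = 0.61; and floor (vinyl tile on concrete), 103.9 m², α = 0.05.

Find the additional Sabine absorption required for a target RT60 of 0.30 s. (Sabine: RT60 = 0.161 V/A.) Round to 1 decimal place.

Total absorption A₁ = 103.9×0.04 + 122.4×0.61 + 103.9×0.05
  = 4.156 + 74.664 + 5.195 = 84.015 m² sabins.
For T = 0.30 s, need A₂ = 0.161·V/T = 0.161·311.64/0.30 = 167.247 sabins.
Additional absorption ΔA = 167.247 − 84.015 = 83.2 sabins.

83.2 sabins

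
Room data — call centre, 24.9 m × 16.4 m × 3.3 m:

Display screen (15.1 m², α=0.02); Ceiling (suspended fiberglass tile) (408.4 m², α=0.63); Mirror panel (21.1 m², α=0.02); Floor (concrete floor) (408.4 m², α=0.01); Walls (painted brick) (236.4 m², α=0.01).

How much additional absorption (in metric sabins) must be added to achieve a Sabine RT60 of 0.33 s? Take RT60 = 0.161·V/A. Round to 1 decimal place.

Summing Sᵢαᵢ: 0.302 + 257.292 + 0.422 + 4.084 + 2.364 → A₁ = 264.464 sabins.
V = 1347.588 m³. Required absorption A₂ = 0.161 × 1347.588 / 0.33 = 657.460 sabins.
ΔA = A₂ − A₁ = 657.460 − 264.464 = 393.0 sabins.

393.0 sabins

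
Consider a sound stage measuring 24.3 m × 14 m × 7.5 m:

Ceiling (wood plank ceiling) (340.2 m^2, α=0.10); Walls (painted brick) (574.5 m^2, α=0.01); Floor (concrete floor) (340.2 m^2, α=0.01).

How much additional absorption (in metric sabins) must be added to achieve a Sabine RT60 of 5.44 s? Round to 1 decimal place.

Total absorption A₁ = 340.2·0.10 + 574.5·0.01 + 340.2·0.01
  = 34.020 + 5.745 + 3.402 = 43.167 m^2 sabins.
Target A₂ = 0.161·2551.5/5.44 = 75.513 sabins (V = 2551.5 m³).
Shortfall: 75.513 − 43.167 = 32.3 sabins.

32.3 sabins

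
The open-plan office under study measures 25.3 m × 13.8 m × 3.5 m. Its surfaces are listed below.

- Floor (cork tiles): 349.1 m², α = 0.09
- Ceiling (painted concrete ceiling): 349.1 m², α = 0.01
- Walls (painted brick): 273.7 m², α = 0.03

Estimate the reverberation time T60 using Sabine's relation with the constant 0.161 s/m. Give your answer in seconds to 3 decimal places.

Equivalent absorption area: A = 349.1·0.09 + 349.1·0.01 + 273.7·0.03 = 43.121 m².
V = 25.3·13.8·3.5 = 1221.99 m³.
Sabine: RT60 = 0.161 × 1221.99 / 43.121 = 4.563 s.

4.563 seconds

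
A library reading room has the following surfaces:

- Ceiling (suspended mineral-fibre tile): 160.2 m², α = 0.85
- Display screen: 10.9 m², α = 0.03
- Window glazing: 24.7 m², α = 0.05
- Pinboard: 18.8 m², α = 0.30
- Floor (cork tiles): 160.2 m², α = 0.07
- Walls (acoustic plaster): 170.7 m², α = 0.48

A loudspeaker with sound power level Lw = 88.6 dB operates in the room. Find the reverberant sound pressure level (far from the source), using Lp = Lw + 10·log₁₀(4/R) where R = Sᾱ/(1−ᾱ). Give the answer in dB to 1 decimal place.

68.4 dB

A = 236.522 sabins; S = 545.5 m².
ᾱ = 236.522/545.5 = 0.4336; R = Sᾱ/(1−ᾱ) = 236.522/(1−0.4336) = 417.588 m².
Lp = 88.6 + 10·log₁₀(4/417.588) = 88.6 + (-20.19) = 68.4 dB.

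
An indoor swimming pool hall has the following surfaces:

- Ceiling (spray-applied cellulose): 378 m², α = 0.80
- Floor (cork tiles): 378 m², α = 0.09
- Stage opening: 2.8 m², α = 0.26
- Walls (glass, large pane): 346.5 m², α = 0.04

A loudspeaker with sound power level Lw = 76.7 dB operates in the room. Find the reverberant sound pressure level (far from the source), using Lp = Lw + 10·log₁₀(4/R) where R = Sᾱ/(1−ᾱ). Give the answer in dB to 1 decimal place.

55.6 dB

Σ(Sᵢαᵢ) = 378·0.80 + 378·0.09 + 2.8·0.26 + 346.5·0.04 = 351.008; total area S = 1105.3 m².
ᾱ = 351.008/1105.3 = 0.3176; R = Sᾱ/(1−ᾱ) = 351.008/(1−0.3176) = 514.373 m².
Lp = Lw + 10 log₁₀(4/R) = 76.7 -21.09 = 55.6 dB.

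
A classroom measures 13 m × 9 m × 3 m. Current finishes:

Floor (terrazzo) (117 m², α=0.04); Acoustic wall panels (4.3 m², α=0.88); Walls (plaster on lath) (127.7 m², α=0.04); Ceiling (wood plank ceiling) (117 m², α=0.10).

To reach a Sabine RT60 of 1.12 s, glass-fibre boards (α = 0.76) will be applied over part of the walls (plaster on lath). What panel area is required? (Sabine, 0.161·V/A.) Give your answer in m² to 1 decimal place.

Summing Sᵢαᵢ: 4.680 + 3.784 + 5.108 + 11.700 → A₁ = 25.272 sabins.
Required A₂ = 0.161·351/1.12 = 50.456 sabins.
ΔA needed = 50.456 − 25.272 = 25.184 sabins.
Net gain per m²: Δα = 0.76 − 0.04 = 0.72.
Area = ΔA/Δα = 25.184/0.72 = 35.0 m².

35.0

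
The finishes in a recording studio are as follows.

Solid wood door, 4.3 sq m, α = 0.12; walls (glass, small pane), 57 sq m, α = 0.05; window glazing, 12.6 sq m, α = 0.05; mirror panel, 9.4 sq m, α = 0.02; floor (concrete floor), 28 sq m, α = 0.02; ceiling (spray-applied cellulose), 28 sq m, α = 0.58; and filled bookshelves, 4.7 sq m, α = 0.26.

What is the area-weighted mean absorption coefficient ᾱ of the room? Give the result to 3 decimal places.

0.154

Total surface area S = 144.0 sq m.
Weighted sum Σ Sα = 22.206.
ᾱ = A/S = 0.154.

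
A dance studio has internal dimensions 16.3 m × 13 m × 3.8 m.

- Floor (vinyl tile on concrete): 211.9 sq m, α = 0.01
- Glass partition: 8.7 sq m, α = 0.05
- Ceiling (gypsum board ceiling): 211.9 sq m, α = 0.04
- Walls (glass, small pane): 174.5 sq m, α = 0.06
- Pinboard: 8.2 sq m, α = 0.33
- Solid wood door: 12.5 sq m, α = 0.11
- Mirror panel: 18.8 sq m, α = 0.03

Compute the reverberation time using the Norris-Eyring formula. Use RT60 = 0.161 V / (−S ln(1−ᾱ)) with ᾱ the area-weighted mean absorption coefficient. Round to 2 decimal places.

Total surface area S = 211.9 + 8.7 + 211.9 + 174.5 + 8.2 + 12.5 + 18.8 = 646.5 sq m.
Σ(Sᵢαᵢ) = 211.9×0.01 + 8.7×0.05 + 211.9×0.04 + 174.5×0.06 + 8.2×0.33 + 12.5×0.11 + 18.8×0.03 = 26.145.
ᾱ = 26.145 / 646.5 = 0.0404.
−S·ln(1−ᾱ) = −646.5 × ln(1 − 0.0404) = 26.661.
V = 16.3 × 13 × 3.8 = 805.22 m³.
RT60 = 0.161 × 805.22 / 26.661 = 4.86 s.

4.86 s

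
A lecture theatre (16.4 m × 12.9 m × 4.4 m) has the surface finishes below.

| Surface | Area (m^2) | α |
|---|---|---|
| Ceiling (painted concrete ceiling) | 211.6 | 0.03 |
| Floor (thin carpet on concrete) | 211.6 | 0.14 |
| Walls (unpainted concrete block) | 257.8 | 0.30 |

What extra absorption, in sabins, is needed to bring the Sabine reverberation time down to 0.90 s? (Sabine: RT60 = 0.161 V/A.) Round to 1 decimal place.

53.2 sabins

Summing Sᵢαᵢ: 6.348 + 29.624 + 77.340 → A₁ = 113.312 sabins.
Target A₂ = 0.161·930.864/0.90 = 166.521 sabins (V = 930.864 m³).
Shortfall: 166.521 − 113.312 = 53.2 sabins.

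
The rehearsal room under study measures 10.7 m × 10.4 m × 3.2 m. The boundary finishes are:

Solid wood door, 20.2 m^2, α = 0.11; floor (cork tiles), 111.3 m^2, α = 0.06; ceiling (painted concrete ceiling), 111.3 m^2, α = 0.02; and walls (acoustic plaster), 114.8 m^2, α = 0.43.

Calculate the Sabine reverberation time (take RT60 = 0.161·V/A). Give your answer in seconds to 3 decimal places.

0.948 s

Total absorption A = 20.2·0.11 + 111.3·0.06 + 111.3·0.02 + 114.8·0.43
  = 2.222 + 6.678 + 2.226 + 49.364 = 60.490 m^2 sabins.
V = 10.7·10.4·3.2 = 356.096 m³.
RT60 = 0.161 · V / A = 0.161 × 356.096 / 60.490 = 0.948 s.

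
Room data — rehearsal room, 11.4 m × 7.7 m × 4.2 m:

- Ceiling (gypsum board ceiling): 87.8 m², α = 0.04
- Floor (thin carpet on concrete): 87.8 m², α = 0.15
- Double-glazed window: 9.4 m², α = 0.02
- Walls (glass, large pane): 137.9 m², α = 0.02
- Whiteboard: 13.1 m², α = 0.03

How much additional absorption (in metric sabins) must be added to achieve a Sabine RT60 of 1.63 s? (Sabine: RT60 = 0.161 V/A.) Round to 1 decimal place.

16.4 sabins

Total absorption A₁ = 87.8*0.04 + 87.8*0.15 + 9.4*0.02 + 137.9*0.02 + 13.1*0.03
  = 3.512 + 13.170 + 0.188 + 2.758 + 0.393 = 20.021 m² sabins.
Target A₂ = 0.161·368.676/1.63 = 36.415 sabins (V = 368.676 m³).
Additional absorption ΔA = 36.415 − 20.021 = 16.4 sabins.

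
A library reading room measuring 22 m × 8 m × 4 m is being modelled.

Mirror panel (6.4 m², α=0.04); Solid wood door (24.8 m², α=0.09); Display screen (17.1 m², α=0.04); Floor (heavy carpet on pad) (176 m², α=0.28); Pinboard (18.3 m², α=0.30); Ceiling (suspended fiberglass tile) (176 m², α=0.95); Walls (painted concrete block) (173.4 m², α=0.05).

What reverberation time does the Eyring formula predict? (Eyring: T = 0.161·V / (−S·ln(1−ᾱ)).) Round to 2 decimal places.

S = Σ Sᵢ = 592.0 m².
Absorption A = 6.4·0.04 + 24.8·0.09 + 17.1·0.04 + 176·0.28 + 18.3·0.30 + 176·0.95 + 173.4·0.05 = 233.812 sabins.
ᾱ = 233.812 / 592.0 = 0.3950.
Eyring denominator: −S ln(1−ᾱ) = 297.496.
V = 22 × 8 × 4 = 704 m³.
T = 0.161·V/[−S·ln(1−ᾱ)] = 0.161·704/297.496 = 0.38 s.

0.38 seconds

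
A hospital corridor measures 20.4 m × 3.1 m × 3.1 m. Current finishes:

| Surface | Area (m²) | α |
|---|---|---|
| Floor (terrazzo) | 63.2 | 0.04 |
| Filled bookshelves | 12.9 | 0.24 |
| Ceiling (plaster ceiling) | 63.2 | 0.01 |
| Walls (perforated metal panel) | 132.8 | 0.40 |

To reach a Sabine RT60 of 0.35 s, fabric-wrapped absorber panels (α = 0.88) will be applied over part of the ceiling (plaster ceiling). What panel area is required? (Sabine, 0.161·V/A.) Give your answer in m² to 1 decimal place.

Summing Sᵢαᵢ: 2.528 + 3.096 + 0.632 + 53.120 → A₁ = 59.376 sabins.
Required A₂ = 0.161·196.044/0.35 = 90.180 sabins.
Absorption to add: 90.180 − 59.376 = 30.804 sabins.
Each m² of panel replacing the ceiling (plaster ceiling) adds (0.88 − 0.01) = 0.87 sabins.
Area = ΔA/Δα = 30.804/0.87 = 35.4 m².

35.4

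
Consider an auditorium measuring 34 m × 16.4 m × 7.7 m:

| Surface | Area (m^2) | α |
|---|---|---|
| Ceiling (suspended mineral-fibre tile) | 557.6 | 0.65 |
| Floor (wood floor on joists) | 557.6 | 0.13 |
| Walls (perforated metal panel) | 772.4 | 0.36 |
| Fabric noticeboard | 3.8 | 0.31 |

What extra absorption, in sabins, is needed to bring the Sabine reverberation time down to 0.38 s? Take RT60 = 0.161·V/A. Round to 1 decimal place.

1104.9 sabins

Equivalent absorption area: A₁ = 557.6·0.65 + 557.6·0.13 + 772.4·0.36 + 3.8·0.31 = 714.170 m^2.
Target A₂ = 0.161·4293.52/0.38 = 1819.097 sabins (V = 4293.52 m³).
ΔA = A₂ − A₁ = 1819.097 − 714.170 = 1104.9 sabins.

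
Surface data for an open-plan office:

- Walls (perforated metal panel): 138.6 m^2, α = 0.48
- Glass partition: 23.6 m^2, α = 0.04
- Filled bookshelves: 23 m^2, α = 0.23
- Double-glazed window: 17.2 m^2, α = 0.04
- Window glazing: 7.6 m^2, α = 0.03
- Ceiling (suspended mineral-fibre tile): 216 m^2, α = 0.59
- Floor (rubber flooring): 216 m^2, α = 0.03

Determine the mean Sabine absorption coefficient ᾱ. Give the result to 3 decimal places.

S = Σ Sᵢ = 138.6 + 23.6 + 23 + 17.2 + 7.6 + 216 + 216 = 642.0 m^2.
Weighted sum Σ Sα = 207.598.
ᾱ = A/S = 0.323.

0.323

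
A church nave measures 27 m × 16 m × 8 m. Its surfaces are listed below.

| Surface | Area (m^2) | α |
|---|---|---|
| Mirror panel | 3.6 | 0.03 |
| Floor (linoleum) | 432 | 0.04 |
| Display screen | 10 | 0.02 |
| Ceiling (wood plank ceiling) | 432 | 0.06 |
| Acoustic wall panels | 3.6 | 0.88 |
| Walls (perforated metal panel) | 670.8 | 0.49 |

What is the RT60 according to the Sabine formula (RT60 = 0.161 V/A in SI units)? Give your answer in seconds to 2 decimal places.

1.48 s

A = Σ Sᵢαᵢ = 3.6*0.03 + 432*0.04 + 10*0.02 + 432*0.06 + 3.6*0.88 + 670.8*0.49 = 375.368 sabins.
Volume V = 27 × 16 × 8 = 3456 m³.
T = 0.161 V/A = 0.161·3456/375.368 = 1.48 s.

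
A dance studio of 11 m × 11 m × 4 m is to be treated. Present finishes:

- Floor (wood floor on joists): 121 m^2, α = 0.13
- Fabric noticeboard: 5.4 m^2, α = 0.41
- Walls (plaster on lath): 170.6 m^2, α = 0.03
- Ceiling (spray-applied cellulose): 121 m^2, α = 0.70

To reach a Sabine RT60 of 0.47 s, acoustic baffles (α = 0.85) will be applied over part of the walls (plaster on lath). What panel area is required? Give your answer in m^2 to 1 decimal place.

70.8

Equivalent absorption area: A₁ = 121×0.13 + 5.4×0.41 + 170.6×0.03 + 121×0.70 = 107.762 m^2.
V = 484 m³. Target absorption A₂ = 0.161 × 484 / 0.47 = 165.796 sabins.
ΔA needed = 165.796 − 107.762 = 58.034 sabins.
Net gain per m^2: Δα = 0.85 − 0.03 = 0.82.
Area = ΔA/Δα = 58.034/0.82 = 70.8 m^2.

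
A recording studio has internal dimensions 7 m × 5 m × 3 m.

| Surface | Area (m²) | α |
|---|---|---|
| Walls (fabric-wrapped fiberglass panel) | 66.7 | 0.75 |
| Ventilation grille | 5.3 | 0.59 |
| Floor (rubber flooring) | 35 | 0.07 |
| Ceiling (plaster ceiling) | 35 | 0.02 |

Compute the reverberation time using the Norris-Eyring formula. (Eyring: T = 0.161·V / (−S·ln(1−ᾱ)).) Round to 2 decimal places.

S = Σ Sᵢ = 142.0 m².
Absorption A = 66.7×0.75 + 5.3×0.59 + 35×0.07 + 35×0.02 = 56.302 sabins.
Mean coefficient ᾱ = A/S = 0.3965.
Eyring denominator: −S ln(1−ᾱ) = 71.711.
V = 7 × 5 × 3 = 105 m³.
T = 0.161·V/[−S·ln(1−ᾱ)] = 0.161·105/71.711 = 0.24 s.

0.24 seconds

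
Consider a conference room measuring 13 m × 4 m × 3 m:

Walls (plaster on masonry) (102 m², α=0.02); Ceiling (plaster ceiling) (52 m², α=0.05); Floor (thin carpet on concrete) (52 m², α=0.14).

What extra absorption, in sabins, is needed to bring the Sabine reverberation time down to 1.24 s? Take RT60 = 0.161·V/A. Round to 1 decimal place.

Equivalent absorption area: A₁ = 102·0.02 + 52·0.05 + 52·0.14 = 11.920 m².
For T = 1.24 s, need A₂ = 0.161·V/T = 0.161·156/1.24 = 20.255 sabins.
Additional absorption ΔA = 20.255 − 11.920 = 8.3 sabins.

8.3 sabins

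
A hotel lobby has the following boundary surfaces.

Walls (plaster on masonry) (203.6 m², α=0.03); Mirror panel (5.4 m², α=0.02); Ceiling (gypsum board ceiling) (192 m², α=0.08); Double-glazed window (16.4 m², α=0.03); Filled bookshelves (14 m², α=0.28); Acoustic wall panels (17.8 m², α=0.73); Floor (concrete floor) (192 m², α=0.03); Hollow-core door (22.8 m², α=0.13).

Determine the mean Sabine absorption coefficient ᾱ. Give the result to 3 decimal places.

Total surface area S = 664.0 m².
Σ(Sᵢαᵢ) = 203.6·0.03 + 5.4·0.02 + 192·0.08 + 16.4·0.03 + 14·0.28 + 17.8·0.73 + 192·0.03 + 22.8·0.13 = 47.706.
ᾱ = 47.706 / 664.0 = 0.072.

0.072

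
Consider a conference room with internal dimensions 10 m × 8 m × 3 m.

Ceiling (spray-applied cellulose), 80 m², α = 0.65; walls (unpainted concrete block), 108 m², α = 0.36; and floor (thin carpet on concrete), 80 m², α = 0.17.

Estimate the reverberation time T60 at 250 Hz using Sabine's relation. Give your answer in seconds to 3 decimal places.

0.370 sec

Summing Sᵢαᵢ: 52.000 + 38.880 + 13.600 → A = 104.480 sabins.
Volume V = 10 × 8 × 3 = 240 m³.
RT60 = 0.161 · V / A = 0.161 × 240 / 104.480 = 0.370 s.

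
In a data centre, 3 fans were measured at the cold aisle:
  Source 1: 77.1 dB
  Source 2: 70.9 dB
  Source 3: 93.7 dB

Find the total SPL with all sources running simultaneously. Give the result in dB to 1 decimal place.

93.8 dB

Converting to relative power and adding: 10^(77.1/10) + 10^(70.9/10) + 10^(93.7/10) = 2.408e+09.
Back to dB: 10·log₁₀ Σ = 93.8 dB.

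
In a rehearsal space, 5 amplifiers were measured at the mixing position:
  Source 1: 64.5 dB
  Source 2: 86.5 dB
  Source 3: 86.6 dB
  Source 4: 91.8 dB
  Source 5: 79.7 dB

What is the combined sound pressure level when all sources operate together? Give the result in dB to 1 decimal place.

94.0 dB

Sum in the linear (power) domain: Σ 10^(Lᵢ/10) = 10^(64.5/10) + 10^(86.5/10) + 10^(86.6/10) + 10^(91.8/10) + 10^(79.7/10) = 2.513e+09.
Back to dB: 10·log₁₀ Σ = 94.0 dB.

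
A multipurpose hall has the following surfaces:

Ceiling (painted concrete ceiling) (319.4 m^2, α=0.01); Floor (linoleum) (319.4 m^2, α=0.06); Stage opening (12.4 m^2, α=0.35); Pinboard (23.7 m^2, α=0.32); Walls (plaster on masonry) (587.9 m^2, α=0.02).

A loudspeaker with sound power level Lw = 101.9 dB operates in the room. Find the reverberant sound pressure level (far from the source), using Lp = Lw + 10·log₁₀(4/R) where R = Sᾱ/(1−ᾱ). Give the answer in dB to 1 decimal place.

A = 46.040 sabins; S = 1262.8 m^2.
ᾱ = 46.040/1262.8 = 0.0365; R = Sᾱ/(1−ᾱ) = 46.040/(1−0.0365) = 47.784 m^2.
Lp = 101.9 + 10·log₁₀(4/47.784) = 101.9 + (-10.77) = 91.1 dB.

91.1 dB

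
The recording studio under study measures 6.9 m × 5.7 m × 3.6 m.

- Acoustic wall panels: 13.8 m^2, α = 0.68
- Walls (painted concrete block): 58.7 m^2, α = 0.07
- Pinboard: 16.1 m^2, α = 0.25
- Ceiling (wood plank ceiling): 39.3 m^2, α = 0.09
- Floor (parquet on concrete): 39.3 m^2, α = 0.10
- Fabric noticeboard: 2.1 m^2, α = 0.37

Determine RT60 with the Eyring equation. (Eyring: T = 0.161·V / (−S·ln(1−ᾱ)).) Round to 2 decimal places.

Total surface area S = 13.8 + 58.7 + 16.1 + 39.3 + 39.3 + 2.1 = 169.3 m^2.
Absorption A = 13.8×0.68 + 58.7×0.07 + 16.1×0.25 + 39.3×0.09 + 39.3×0.10 + 2.1×0.37 = 25.762 sabins.
ᾱ = 25.762 / 169.3 = 0.1522.
−S·ln(1−ᾱ) = −169.3 × ln(1 − 0.1522) = 27.953.
V = 6.9 × 5.7 × 3.6 = 141.588 m³.
T = 0.161·V/[−S·ln(1−ᾱ)] = 0.161·141.588/27.953 = 0.82 s.

0.82 sec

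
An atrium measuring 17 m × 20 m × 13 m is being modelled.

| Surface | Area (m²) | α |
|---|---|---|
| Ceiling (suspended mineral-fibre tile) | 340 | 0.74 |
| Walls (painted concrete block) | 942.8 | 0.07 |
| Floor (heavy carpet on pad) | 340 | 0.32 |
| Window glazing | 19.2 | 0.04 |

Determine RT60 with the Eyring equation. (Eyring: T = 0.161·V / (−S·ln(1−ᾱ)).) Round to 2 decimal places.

S = Σ Sᵢ = 1642.0 m².
Σ(Sᵢαᵢ) = 340×0.74 + 942.8×0.07 + 340×0.32 + 19.2×0.04 = 427.164.
Mean coefficient ᾱ = A/S = 0.2601.
−S·ln(1−ᾱ) = −1642.0 × ln(1 − 0.2601) = 494.636.
V = 17 × 20 × 13 = 4420 m³.
RT60 = 0.161 × 4420 / 494.636 = 1.44 s.

1.44 s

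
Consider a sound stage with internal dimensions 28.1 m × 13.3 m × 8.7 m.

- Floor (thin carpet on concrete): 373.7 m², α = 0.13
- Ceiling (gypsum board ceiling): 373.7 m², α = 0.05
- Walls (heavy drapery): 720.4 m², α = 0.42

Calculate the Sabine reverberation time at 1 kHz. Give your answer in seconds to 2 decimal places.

1.42 seconds

A = Σ Sᵢαᵢ = 373.7*0.13 + 373.7*0.05 + 720.4*0.42 = 369.834 sabins.
V = 28.1·13.3·8.7 = 3251.451 m³.
T = 0.161 V/A = 0.161·3251.451/369.834 = 1.42 s.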